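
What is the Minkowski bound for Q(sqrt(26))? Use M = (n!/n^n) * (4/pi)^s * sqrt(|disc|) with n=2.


d = 26, d mod 4 = 2, so disc(K) = 4d = 104; |disc(K)| = 104
Real quadratic field, so n = 2, s = r2 = 0, r1 = 2
M = (n!/n^n) * (4/pi)^s * sqrt(|disc(K)|) = (2!/2^2) * (4/pi)^0 * sqrt(104)
= 0.5 * 1.000000 * 10.198039
= 5.0990

5.0990


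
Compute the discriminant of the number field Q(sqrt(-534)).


For K = Q(sqrt(d)) with d squarefree: disc(K) = d if d = 1 mod 4, and disc(K) = 4d if d = 2 or 3 mod 4.
Here d = -534, and d mod 4 = 2.
d = 2 mod 4, not 1 (O_K = Z[sqrt(d)]), so disc(K) = 4d = 4 * (-534) = -2136

-2136


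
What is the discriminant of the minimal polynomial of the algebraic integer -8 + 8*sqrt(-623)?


The element -8 + 8*sqrt(-623) has minimal polynomial:
x^2 + 16*x + 39936
Discriminant = (16)^2 - 4*(39936)
= 256 - 159744
= -159488

-159488


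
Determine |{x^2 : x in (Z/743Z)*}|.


For prime p, the number of non-zero quadratic residues is (p-1)/2.
= (743-1)/2
= 371

371


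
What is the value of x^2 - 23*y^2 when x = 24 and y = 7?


x^2 - d*y^2
= 24^2 - 23*7^2
= 576 - 1127
= -551

-551


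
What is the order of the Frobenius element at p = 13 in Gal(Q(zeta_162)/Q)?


The Frobenius at p in Gal(Q(zeta_n)/Q) = (Z/nZ)* is the class of p, so its order is ord_162(13), the smallest k >= 1 with 13^k = 1 mod 162.
n = 162 = 2 * 3^4, phi(162) = 54; the order divides phi(n).
Divisors of 54: 1, 2, 3, 6, 9, 18, 27, 54
Repeated squaring mod 162: 13^1 = 13, 13^2 = 7, 13^4 = 49, 13^8 = 133, 13^16 = 31, 13^32 = 151
Test divisors in increasing order:
  k=1: 13^1 = 13 mod 162
  k=2: 13^2 = 7 mod 162
  k=3: 13^3 = 7 * 13 = 91 mod 162
  k=6: 13^6 = 49 * 7 = 19 mod 162
  k=9: 13^9 = 133 * 13 = 109 mod 162
  k=18: 13^18 = 31 * 7 = 55 mod 162
  k=27: 13^27 = 31 * 133 * 7 * 13 = 1 mod 162  <- first divisor giving 1
Order = 27

27


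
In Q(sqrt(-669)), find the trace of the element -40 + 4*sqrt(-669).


Tr(a + b*sqrt(d)) = (a + b*sqrt(d)) + (a - b*sqrt(d)) = 2a
= 2 * (-40)
= -80

-80


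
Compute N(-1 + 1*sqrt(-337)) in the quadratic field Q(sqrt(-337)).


N(a + b*sqrt(d)) = a^2 - d*b^2
= (-1)^2 - (-337)*(1)^2
= 1 + 337
= 338

338


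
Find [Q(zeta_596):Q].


The degree equals Euler's totient phi(596).
596 = 2^2 * 149
phi(596) = 296

296


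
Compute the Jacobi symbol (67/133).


Compute (67/133) via quadratic reciprocity:
  reciprocity: (67/133) -> +(133/67)
  reduce: (66/67)
  pull out 2: (2/67) = -1  (since 67 mod 8 = 3)
  reciprocity: (33/67) -> +(67/33)
  reduce: (1/33)
  (1/33) = 1
Product of signs = -1

-1


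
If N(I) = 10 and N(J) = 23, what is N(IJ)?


N(IJ) = N(I) * N(J)
= 10 * 23
= 230

230


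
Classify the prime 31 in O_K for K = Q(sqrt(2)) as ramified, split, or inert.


K = Q(sqrt(2)). Since d mod 4 = 2, disc(K) = 8.
Check p | disc: 8 mod 31 = 8.
p does not divide disc. Compute Legendre symbol (d/p):
2^((31-1)/2) mod 31 = 1
(d/p) = 1, so p splits: (p) = P*P' with e=1, f=1, g=2.
Therefore p is split.

split


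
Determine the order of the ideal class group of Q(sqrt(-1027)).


K = Q(sqrt(-1027)). d mod 4 = 1, so D = disc(K) = d = -1027
h(K) equals the number of primitive reduced positive-definite forms (a, b, c) = a*x^2 + b*x*y + c*y^2 with b^2 - 4ac = D,
where reduced means |b| <= a <= c, with b >= 0 whenever |b| = a or a = c, and primitive means gcd(a, b, c) = 1.
Reduced forces 3a^2 <= |D| = 1027, so 1 <= a <= 18; b must have the parity of D, and c = (b^2 - D)/(4a) must be an integer >= a.
Enumerate a = 1..18, b in [-a, a]:
  a=1: (1, 1, 257)  [1]
  a=2..6: none
  a=7: (7, -3, 37), (7, 3, 37)  [2]
  a=8..12: none
  a=13: (13, 13, 23)  [1]
  a=14..18: none
Total reduced forms: 1 + 2 + 1 = 4
h = 4

4


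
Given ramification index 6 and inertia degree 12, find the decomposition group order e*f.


|D_P| = e * f
= 6 * 12
= 72

72


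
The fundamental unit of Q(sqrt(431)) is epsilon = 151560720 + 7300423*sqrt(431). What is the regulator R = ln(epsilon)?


epsilon = 151560720 + 7300423*sqrt(431)
= 3.0312e+08
R = ln(3.0312e+08)
= 19.5296

19.5296


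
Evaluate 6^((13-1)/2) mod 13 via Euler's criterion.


p = 13 is prime and the exponent is (p-1)/2 = 6, so by Euler's criterion 6^6 = (6/13) = +1 or -1 mod 13.
Compute by square-and-multiply:
  6 = 4 + 2 (binary 110)
  Repeated squaring mod 13: 6^1 = 6, 6^2 = 10, 6^4 = 9
  6^6 = 6^4 * 6^2 = 9 * 10 mod 13
    9 * 10 = 90 = 12 mod 13
  6^6 = 12 mod 13
Result 12 = p - 1 = -1 mod 13: 6 is a quadratic non-residue mod 13. As a residue in [0, p-1] the value is 12.
6^6 mod 13 = 12

12


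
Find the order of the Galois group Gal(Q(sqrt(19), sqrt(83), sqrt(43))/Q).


The 3 square roots of distinct primes are multiplicatively independent over Q,
so [K:Q] = 2^3 and Gal(K/Q) is isomorphic to (Z/2Z)^3.
|Gal| = 2^3 = 8

8


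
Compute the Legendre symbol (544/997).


p = 997 is prime, so compute (544/997) with the reciprocity algorithm (Jacobi-symbol steps: pull out 2s via (2/n), flip via reciprocity, reduce):
  pull out 2: (2/997) = -1  (since 997 mod 8 = 5)
  pull out 2: (2/997) = -1  (since 997 mod 8 = 5)
  pull out 2: (2/997) = -1  (since 997 mod 8 = 5)
  pull out 2: (2/997) = -1  (since 997 mod 8 = 5)
  pull out 2: (2/997) = -1  (since 997 mod 8 = 5)
  reciprocity: (17/997) -> +(997/17)
  reduce: (11/17)
  reciprocity: (11/17) -> +(17/11)
  reduce: (6/11)
  pull out 2: (2/11) = -1  (since 11 mod 8 = 3)
  reciprocity: (3/11) -> -(11/3)
  reduce: (2/3)
  pull out 2: (2/3) = -1  (since 3 mod 8 = 3)
  (1/3) = 1
Product of signs = 1
(544/997) = 1

1


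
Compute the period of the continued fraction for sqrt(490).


Run the CF algorithm for sqrt(490).
a_0 = floor(sqrt(490)) = 22; set m_0=0, q_0=1.
Recurrence: m' = q*a - m,  q' = (d - m'^2)/q,  a' = floor((a_0 + m')/q').
  step 1: m=22, q=6, a=7
  step 2: m=20, q=15, a=2
  step 3: m=10, q=26, a=1
  step 4: m=16, q=9, a=4
  step 5: m=20, q=10, a=4
  step 6: m=20, q=9, a=4
  step 7: m=16, q=26, a=1
  step 8: m=10, q=15, a=2
  step 9: m=20, q=6, a=7
  step 10: m=22, q=1, a=44
a_10 = 2*a_0 = 44, so the period closes here.
sqrt(490) = [22; 7, 2, 1, 4, 4, 4, 1, 2, 7, 44]
Period length = 10

10


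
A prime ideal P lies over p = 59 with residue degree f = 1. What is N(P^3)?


N(P^a) = p^(a*f)
= 59^(3*1)
= 59^3
= 205379

205379


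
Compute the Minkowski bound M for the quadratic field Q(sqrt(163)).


d = 163, d mod 4 = 3, so disc(K) = 4d = 652; |disc(K)| = 652
Real quadratic field, so n = 2, s = r2 = 0, r1 = 2
M = (n!/n^n) * (4/pi)^s * sqrt(|disc(K)|) = (2!/2^2) * (4/pi)^0 * sqrt(652)
= 0.5 * 1.000000 * 25.534291
= 12.7671

12.7671


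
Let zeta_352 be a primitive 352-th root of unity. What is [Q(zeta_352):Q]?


The degree equals Euler's totient phi(352).
352 = 2^5 * 11
phi(352) = 160

160


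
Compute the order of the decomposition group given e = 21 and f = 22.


|D_P| = e * f
= 21 * 22
= 462

462


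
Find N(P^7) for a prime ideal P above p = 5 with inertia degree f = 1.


N(P^a) = p^(a*f)
= 5^(7*1)
= 5^7
= 78125

78125


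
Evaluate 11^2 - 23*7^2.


x^2 - d*y^2
= 11^2 - 23*7^2
= 121 - 1127
= -1006

-1006


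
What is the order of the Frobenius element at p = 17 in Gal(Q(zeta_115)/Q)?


The Frobenius at p in Gal(Q(zeta_n)/Q) = (Z/nZ)* is the class of p, so its order is ord_115(17), the smallest k >= 1 with 17^k = 1 mod 115.
n = 115 = 5 * 23, phi(115) = 88; the order divides phi(n).
Divisors of 88: 1, 2, 4, 8, 11, 22, 44, 88
Repeated squaring mod 115: 17^1 = 17, 17^2 = 59, 17^4 = 31, 17^8 = 41, 17^16 = 71, 17^32 = 96, 17^64 = 16
Test divisors in increasing order:
  k=1: 17^1 = 17 mod 115
  k=2: 17^2 = 59 mod 115
  k=4: 17^4 = 31 mod 115
  k=8: 17^8 = 41 mod 115
  k=11: 17^11 = 41 * 59 * 17 = 68 mod 115
  k=22: 17^22 = 71 * 31 * 59 = 24 mod 115
  k=44: 17^44 = 96 * 41 * 31 = 1 mod 115  <- first divisor giving 1
Order = 44

44


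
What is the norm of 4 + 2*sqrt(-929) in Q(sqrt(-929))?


N(a + b*sqrt(d)) = a^2 - d*b^2
= (4)^2 - (-929)*(2)^2
= 16 + 3716
= 3732

3732


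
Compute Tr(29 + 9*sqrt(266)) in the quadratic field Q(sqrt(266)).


Tr(a + b*sqrt(d)) = (a + b*sqrt(d)) + (a - b*sqrt(d)) = 2a
= 2 * (29)
= 58

58


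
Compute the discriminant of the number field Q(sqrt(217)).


For K = Q(sqrt(d)) with d squarefree: disc(K) = d if d = 1 mod 4, and disc(K) = 4d if d = 2 or 3 mod 4.
Here d = 217, and d mod 4 = 1.
d = 1 mod 4 (O_K = Z[(1+sqrt(d))/2]), so disc(K) = d = 217

217


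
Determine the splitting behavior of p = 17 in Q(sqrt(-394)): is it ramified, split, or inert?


K = Q(sqrt(-394)). Since d mod 4 = 2, disc(K) = -1576.
Check p | disc: -1576 mod 17 = 5.
p does not divide disc. Compute Legendre symbol (d/p):
14^((17-1)/2) mod 17 = -1
(d/p) = -1, so p is inert: (p) stays prime with e=1, f=2, g=1.
Therefore p is inert.

inert


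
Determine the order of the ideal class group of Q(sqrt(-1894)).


K = Q(sqrt(-1894)). d mod 4 = 2, so D = disc(K) = 4d = -7576
h(K) equals the number of primitive reduced positive-definite forms (a, b, c) = a*x^2 + b*x*y + c*y^2 with b^2 - 4ac = D,
where reduced means |b| <= a <= c, with b >= 0 whenever |b| = a or a = c, and primitive means gcd(a, b, c) = 1.
Reduced forces 3a^2 <= |D| = 7576, so 1 <= a <= 50; b must have the parity of D, and c = (b^2 - D)/(4a) must be an integer >= a.
Enumerate a = 1..50, b in [-a, a]:
  a=1: (1, 0, 1894)  [1]
  a=2: (2, 0, 947)  [1]
  a=3..4: none
  a=5: (5, -2, 379), (5, 2, 379)  [2]
  a=6..9: none
  a=10: (10, -8, 191), (10, 8, 191)  [2]
  a=11: (11, -6, 173), (11, 6, 173)  [2]
  a=12: none
  a=13: (13, -4, 146), (13, 4, 146)  [2]
  a=14..18: none
  a=19: (19, -10, 101), (19, 10, 101)  [2]
  a=20..21: none
  a=22: (22, -16, 89), (22, 16, 89)  [2]
  a=23..24: none
  a=25: (25, -18, 79), (25, 18, 79)  [2]
  a=26: (26, -4, 73), (26, 4, 73)  [2]
  a=27..28: none
  a=29: (29, -14, 67), (29, 14, 67)  [2]
  a=30: none
  a=31: (31, -22, 65), (31, 22, 65)  [2]
  a=32..36: none
  a=37: (37, -34, 59), (37, 34, 59)  [2]
  a=38: (38, -28, 55), (38, 28, 55)  [2]
  a=39..40: none
  a=41: (41, -38, 55), (41, 38, 55)  [2]
  a=42: none
  a=43: (43, -32, 50), (43, 32, 50)  [2]
  a=44..50: none
Total reduced forms: 1 + 1 + 2 + 2 + 2 + 2 + 2 + 2 + 2 + 2 + 2 + 2 + 2 + 2 + 2 + 2 = 30
h = 30

30


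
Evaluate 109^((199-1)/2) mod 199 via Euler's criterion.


p = 199 is prime and the exponent is (p-1)/2 = 99, so by Euler's criterion 109^99 = (109/199) = +1 or -1 mod 199.
Compute by square-and-multiply:
  99 = 64 + 32 + 2 + 1 (binary 1100011)
  Repeated squaring mod 199: 109^1 = 109, 109^2 = 140, 109^4 = 98, 109^8 = 52, 109^16 = 117, 109^32 = 157, 109^64 = 172
  109^99 = 109^64 * 109^32 * 109^2 * 109^1 = 172 * 157 * 140 * 109 mod 199
    172 * 157 = 27004 = 139 mod 199
    139 * 140 = 19460 = 157 mod 199
    157 * 109 = 17113 = 198 mod 199
  109^99 = 198 mod 199
Result 198 = p - 1 = -1 mod 199: 109 is a quadratic non-residue mod 199. As a residue in [0, p-1] the value is 198.
109^99 mod 199 = 198

198


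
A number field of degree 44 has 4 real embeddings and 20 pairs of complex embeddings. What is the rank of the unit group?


By Dirichlet's unit theorem:
rank = r1 + r2 - 1
= 4 + 20 - 1
= 23

23


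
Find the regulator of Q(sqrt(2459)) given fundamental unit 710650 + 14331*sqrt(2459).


epsilon = 710650 + 14331*sqrt(2459)
= 1.4213e+06
R = ln(1.4213e+06)
= 14.1671

14.1671


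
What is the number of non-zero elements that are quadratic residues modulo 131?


For prime p, the number of non-zero quadratic residues is (p-1)/2.
= (131-1)/2
= 65

65


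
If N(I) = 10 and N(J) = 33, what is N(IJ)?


N(IJ) = N(I) * N(J)
= 10 * 33
= 330

330


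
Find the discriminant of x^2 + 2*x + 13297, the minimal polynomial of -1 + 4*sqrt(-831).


The element -1 + 4*sqrt(-831) has minimal polynomial:
x^2 + 2*x + 13297
Discriminant = (2)^2 - 4*(13297)
= 4 - 53188
= -53184

-53184


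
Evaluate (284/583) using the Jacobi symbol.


Compute (284/583) via quadratic reciprocity:
  pull out 2: (2/583) = +1  (since 583 mod 8 = 7)
  pull out 2: (2/583) = +1  (since 583 mod 8 = 7)
  reciprocity: (71/583) -> -(583/71)
  reduce: (15/71)
  reciprocity: (15/71) -> -(71/15)
  reduce: (11/15)
  reciprocity: (11/15) -> -(15/11)
  reduce: (4/11)
  pull out 2: (2/11) = -1  (since 11 mod 8 = 3)
  pull out 2: (2/11) = -1  (since 11 mod 8 = 3)
  (1/11) = 1
Product of signs = -1

-1


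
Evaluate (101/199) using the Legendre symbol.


p = 199 is prime, so compute (101/199) with the reciprocity algorithm (Jacobi-symbol steps: pull out 2s via (2/n), flip via reciprocity, reduce):
  reciprocity: (101/199) -> +(199/101)
  reduce: (98/101)
  pull out 2: (2/101) = -1  (since 101 mod 8 = 5)
  reciprocity: (49/101) -> +(101/49)
  reduce: (3/49)
  reciprocity: (3/49) -> +(49/3)
  reduce: (1/3)
  (1/3) = 1
Product of signs = -1
(101/199) = -1

-1


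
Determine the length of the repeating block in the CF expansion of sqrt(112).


Run the CF algorithm for sqrt(112).
a_0 = floor(sqrt(112)) = 10; set m_0=0, q_0=1.
Recurrence: m' = q*a - m,  q' = (d - m'^2)/q,  a' = floor((a_0 + m')/q').
  step 1: m=10, q=12, a=1
  step 2: m=2, q=9, a=1
  step 3: m=7, q=7, a=2
  step 4: m=7, q=9, a=1
  step 5: m=2, q=12, a=1
  step 6: m=10, q=1, a=20
a_6 = 2*a_0 = 20, so the period closes here.
sqrt(112) = [10; 1, 1, 2, 1, 1, 20]
Period length = 6

6


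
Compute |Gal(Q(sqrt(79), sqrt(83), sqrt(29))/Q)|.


The 3 square roots of distinct primes are multiplicatively independent over Q,
so [K:Q] = 2^3 and Gal(K/Q) is isomorphic to (Z/2Z)^3.
|Gal| = 2^3 = 8

8


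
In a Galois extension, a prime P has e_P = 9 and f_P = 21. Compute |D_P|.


|D_P| = e * f
= 9 * 21
= 189

189


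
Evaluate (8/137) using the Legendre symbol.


p = 137 is prime, so compute (8/137) with the reciprocity algorithm (Jacobi-symbol steps: pull out 2s via (2/n), flip via reciprocity, reduce):
  pull out 2: (2/137) = +1  (since 137 mod 8 = 1)
  pull out 2: (2/137) = +1  (since 137 mod 8 = 1)
  pull out 2: (2/137) = +1  (since 137 mod 8 = 1)
  (1/137) = 1
Product of signs = 1
(8/137) = 1

1


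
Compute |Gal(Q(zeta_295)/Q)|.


|Gal(Q(zeta_295)/Q)| = phi(295)
= 232

232


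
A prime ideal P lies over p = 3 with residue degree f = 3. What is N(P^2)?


N(P^a) = p^(a*f)
= 3^(2*3)
= 3^6
= 729

729


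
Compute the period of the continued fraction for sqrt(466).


Run the CF algorithm for sqrt(466).
a_0 = floor(sqrt(466)) = 21; set m_0=0, q_0=1.
Recurrence: m' = q*a - m,  q' = (d - m'^2)/q,  a' = floor((a_0 + m')/q').
  step 1: m=21, q=25, a=1
  step 2: m=4, q=18, a=1
  step 3: m=14, q=15, a=2
  step 4: m=16, q=14, a=2
  step 5: m=12, q=23, a=1
  step 6: m=11, q=15, a=2
  step 7: m=19, q=7, a=5
  step 8: m=16, q=30, a=1
  step 9: m=14, q=9, a=3
  step 10: m=13, q=33, a=1
  step 11: m=20, q=2, a=20
  step 12: m=20, q=33, a=1
  step 13: m=13, q=9, a=3
  step 14: m=14, q=30, a=1
  step 15: m=16, q=7, a=5
  step 16: m=19, q=15, a=2
  step 17: m=11, q=23, a=1
  step 18: m=12, q=14, a=2
  step 19: m=16, q=15, a=2
  step 20: m=14, q=18, a=1
  step 21: m=4, q=25, a=1
  step 22: m=21, q=1, a=42
a_22 = 2*a_0 = 42, so the period closes here.
sqrt(466) = [21; 1, 1, 2, 2, 1, 2, 5, 1, 3, 1, 20, 1, 3, 1, 5, 2, 1, 2, 2, 1, 1, 42]
Period length = 22

22


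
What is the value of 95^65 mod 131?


p = 131 is prime and the exponent is (p-1)/2 = 65, so by Euler's criterion 95^65 = (95/131) = +1 or -1 mod 131.
Compute by square-and-multiply:
  65 = 64 + 1 (binary 1000001)
  Repeated squaring mod 131: 95^1 = 95, 95^2 = 117, 95^4 = 65, 95^8 = 33, 95^16 = 41, 95^32 = 109, 95^64 = 91
  95^65 = 95^64 * 95^1 = 91 * 95 mod 131
    91 * 95 = 8645 = 130 mod 131
  95^65 = 130 mod 131
Result 130 = p - 1 = -1 mod 131: 95 is a quadratic non-residue mod 131. As a residue in [0, p-1] the value is 130.
95^65 mod 131 = 130

130


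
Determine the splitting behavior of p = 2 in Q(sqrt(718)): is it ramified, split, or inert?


K = Q(sqrt(718)). Since d mod 4 = 2, disc(K) = 2872.
Check p | disc: 2872 mod 2 = 0.
p divides disc, so p ramifies: (p) = P^2 with e=2, f=1, g=1.
Therefore p is ramified.

ramified


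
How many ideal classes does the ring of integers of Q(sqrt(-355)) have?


K = Q(sqrt(-355)). d mod 4 = 1, so D = disc(K) = d = -355
h(K) equals the number of primitive reduced positive-definite forms (a, b, c) = a*x^2 + b*x*y + c*y^2 with b^2 - 4ac = D,
where reduced means |b| <= a <= c, with b >= 0 whenever |b| = a or a = c, and primitive means gcd(a, b, c) = 1.
Reduced forces 3a^2 <= |D| = 355, so 1 <= a <= 10; b must have the parity of D, and c = (b^2 - D)/(4a) must be an integer >= a.
Enumerate a = 1..10, b in [-a, a]:
  a=1: (1, 1, 89)  [1]
  a=2..4: none
  a=5: (5, 5, 19)  [1]
  a=6: none
  a=7: (7, -3, 13), (7, 3, 13)  [2]
  a=8..10: none
Total reduced forms: 1 + 1 + 2 = 4
h = 4

4


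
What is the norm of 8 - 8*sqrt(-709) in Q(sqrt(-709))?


N(a + b*sqrt(d)) = a^2 - d*b^2
= (8)^2 - (-709)*(-8)^2
= 64 + 45376
= 45440

45440


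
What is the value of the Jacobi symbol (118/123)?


Compute (118/123) via quadratic reciprocity:
  pull out 2: (2/123) = -1  (since 123 mod 8 = 3)
  reciprocity: (59/123) -> -(123/59)
  reduce: (5/59)
  reciprocity: (5/59) -> +(59/5)
  reduce: (4/5)
  pull out 2: (2/5) = -1  (since 5 mod 8 = 5)
  pull out 2: (2/5) = -1  (since 5 mod 8 = 5)
  (1/5) = 1
Product of signs = 1

1


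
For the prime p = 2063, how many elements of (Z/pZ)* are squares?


For prime p, the number of non-zero quadratic residues is (p-1)/2.
= (2063-1)/2
= 1031

1031


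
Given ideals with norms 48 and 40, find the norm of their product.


N(IJ) = N(I) * N(J)
= 48 * 40
= 1920

1920


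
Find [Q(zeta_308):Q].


The degree equals Euler's totient phi(308).
308 = 2^2 * 7 * 11
phi(308) = 120

120


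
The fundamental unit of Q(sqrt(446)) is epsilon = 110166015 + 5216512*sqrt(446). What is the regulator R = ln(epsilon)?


epsilon = 110166015 + 5216512*sqrt(446)
= 2.2033e+08
R = ln(2.2033e+08)
= 19.2106

19.2106


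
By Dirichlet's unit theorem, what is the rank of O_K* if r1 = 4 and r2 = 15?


By Dirichlet's unit theorem:
rank = r1 + r2 - 1
= 4 + 15 - 1
= 18

18


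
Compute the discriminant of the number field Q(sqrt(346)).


For K = Q(sqrt(d)) with d squarefree: disc(K) = d if d = 1 mod 4, and disc(K) = 4d if d = 2 or 3 mod 4.
Here d = 346, and d mod 4 = 2.
d = 2 mod 4, not 1 (O_K = Z[sqrt(d)]), so disc(K) = 4d = 4 * (346) = 1384

1384


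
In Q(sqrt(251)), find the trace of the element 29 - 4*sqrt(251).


Tr(a + b*sqrt(d)) = (a + b*sqrt(d)) + (a - b*sqrt(d)) = 2a
= 2 * (29)
= 58

58


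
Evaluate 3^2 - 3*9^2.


x^2 - d*y^2
= 3^2 - 3*9^2
= 9 - 243
= -234

-234


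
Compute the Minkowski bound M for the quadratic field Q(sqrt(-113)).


d = -113, d mod 4 = 3, so disc(K) = 4d = -452; |disc(K)| = 452
Imaginary quadratic field, so n = 2, s = r2 = 1, r1 = 0
M = (n!/n^n) * (4/pi)^s * sqrt(|disc(K)|) = (2!/2^2) * (4/pi)^1 * sqrt(452)
= 0.5 * 1.273240 * 21.260292
= 13.5347

13.5347


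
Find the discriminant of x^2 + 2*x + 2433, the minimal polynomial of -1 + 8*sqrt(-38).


The element -1 + 8*sqrt(-38) has minimal polynomial:
x^2 + 2*x + 2433
Discriminant = (2)^2 - 4*(2433)
= 4 - 9732
= -9728

-9728


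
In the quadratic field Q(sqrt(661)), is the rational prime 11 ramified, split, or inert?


K = Q(sqrt(661)). Since d mod 4 = 1, disc(K) = 661.
Check p | disc: 661 mod 11 = 1.
p does not divide disc. Compute Legendre symbol (d/p):
1^((11-1)/2) mod 11 = 1
(d/p) = 1, so p splits: (p) = P*P' with e=1, f=1, g=2.
Therefore p is split.

split


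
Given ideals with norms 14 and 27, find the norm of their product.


N(IJ) = N(I) * N(J)
= 14 * 27
= 378

378


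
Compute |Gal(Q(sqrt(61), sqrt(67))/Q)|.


The 2 square roots of distinct primes are multiplicatively independent over Q,
so [K:Q] = 2^2 and Gal(K/Q) is isomorphic to (Z/2Z)^2.
|Gal| = 2^2 = 4

4


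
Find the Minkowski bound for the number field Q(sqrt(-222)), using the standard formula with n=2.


d = -222, d mod 4 = 2, so disc(K) = 4d = -888; |disc(K)| = 888
Imaginary quadratic field, so n = 2, s = r2 = 1, r1 = 0
M = (n!/n^n) * (4/pi)^s * sqrt(|disc(K)|) = (2!/2^2) * (4/pi)^1 * sqrt(888)
= 0.5 * 1.273240 * 29.799329
= 18.9708

18.9708


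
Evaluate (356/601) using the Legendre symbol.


p = 601 is prime, so compute (356/601) with the reciprocity algorithm (Jacobi-symbol steps: pull out 2s via (2/n), flip via reciprocity, reduce):
  pull out 2: (2/601) = +1  (since 601 mod 8 = 1)
  pull out 2: (2/601) = +1  (since 601 mod 8 = 1)
  reciprocity: (89/601) -> +(601/89)
  reduce: (67/89)
  reciprocity: (67/89) -> +(89/67)
  reduce: (22/67)
  pull out 2: (2/67) = -1  (since 67 mod 8 = 3)
  reciprocity: (11/67) -> -(67/11)
  reduce: (1/11)
  (1/11) = 1
Product of signs = 1
(356/601) = 1

1


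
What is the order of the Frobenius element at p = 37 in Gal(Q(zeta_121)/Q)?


The Frobenius at p in Gal(Q(zeta_n)/Q) = (Z/nZ)* is the class of p, so its order is ord_121(37), the smallest k >= 1 with 37^k = 1 mod 121.
n = 121 = 11^2, phi(121) = 110; the order divides phi(n).
Divisors of 110: 1, 2, 5, 10, 11, 22, 55, 110
Repeated squaring mod 121: 37^1 = 37, 37^2 = 38, 37^4 = 113, 37^8 = 64, 37^16 = 103, 37^32 = 82, 37^64 = 69
Test divisors in increasing order:
  k=1: 37^1 = 37 mod 121
  k=2: 37^2 = 38 mod 121
  k=5: 37^5 = 113 * 37 = 67 mod 121
  k=10: 37^10 = 64 * 38 = 12 mod 121
  k=11: 37^11 = 64 * 38 * 37 = 81 mod 121
  k=22: 37^22 = 103 * 113 * 38 = 27 mod 121
  k=55: 37^55 = 82 * 103 * 113 * 38 * 37 = 1 mod 121  <- first divisor giving 1
Order = 55

55


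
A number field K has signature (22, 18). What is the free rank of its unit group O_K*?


By Dirichlet's unit theorem:
rank = r1 + r2 - 1
= 22 + 18 - 1
= 39

39


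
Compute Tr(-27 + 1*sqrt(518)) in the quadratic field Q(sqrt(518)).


Tr(a + b*sqrt(d)) = (a + b*sqrt(d)) + (a - b*sqrt(d)) = 2a
= 2 * (-27)
= -54

-54


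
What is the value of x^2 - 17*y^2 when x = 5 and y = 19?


x^2 - d*y^2
= 5^2 - 17*19^2
= 25 - 6137
= -6112

-6112


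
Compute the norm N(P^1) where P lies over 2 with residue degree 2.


N(P^a) = p^(a*f)
= 2^(1*2)
= 2^2
= 4

4


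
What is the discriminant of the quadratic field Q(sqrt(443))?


For K = Q(sqrt(d)) with d squarefree: disc(K) = d if d = 1 mod 4, and disc(K) = 4d if d = 2 or 3 mod 4.
Here d = 443, and d mod 4 = 3.
d = 3 mod 4, not 1 (O_K = Z[sqrt(d)]), so disc(K) = 4d = 4 * (443) = 1772

1772


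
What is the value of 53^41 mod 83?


p = 83 is prime and the exponent is (p-1)/2 = 41, so by Euler's criterion 53^41 = (53/83) = +1 or -1 mod 83.
Compute by square-and-multiply:
  41 = 32 + 8 + 1 (binary 101001)
  Repeated squaring mod 83: 53^1 = 53, 53^2 = 70, 53^4 = 3, 53^8 = 9, 53^16 = 81, 53^32 = 4
  53^41 = 53^32 * 53^8 * 53^1 = 4 * 9 * 53 mod 83
    4 * 9 = 36 = 36 mod 83
    36 * 53 = 1908 = 82 mod 83
  53^41 = 82 mod 83
Result 82 = p - 1 = -1 mod 83: 53 is a quadratic non-residue mod 83. As a residue in [0, p-1] the value is 82.
53^41 mod 83 = 82

82


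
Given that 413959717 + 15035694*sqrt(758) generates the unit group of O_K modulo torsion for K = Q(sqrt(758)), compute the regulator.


epsilon = 413959717 + 15035694*sqrt(758)
= 8.2792e+08
R = ln(8.2792e+08)
= 20.5344

20.5344


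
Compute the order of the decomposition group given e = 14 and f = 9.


|D_P| = e * f
= 14 * 9
= 126

126


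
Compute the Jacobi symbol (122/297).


Compute (122/297) via quadratic reciprocity:
  pull out 2: (2/297) = +1  (since 297 mod 8 = 1)
  reciprocity: (61/297) -> +(297/61)
  reduce: (53/61)
  reciprocity: (53/61) -> +(61/53)
  reduce: (8/53)
  pull out 2: (2/53) = -1  (since 53 mod 8 = 5)
  pull out 2: (2/53) = -1  (since 53 mod 8 = 5)
  pull out 2: (2/53) = -1  (since 53 mod 8 = 5)
  (1/53) = 1
Product of signs = -1

-1


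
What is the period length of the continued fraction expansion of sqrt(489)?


Run the CF algorithm for sqrt(489).
a_0 = floor(sqrt(489)) = 22; set m_0=0, q_0=1.
Recurrence: m' = q*a - m,  q' = (d - m'^2)/q,  a' = floor((a_0 + m')/q').
  step 1: m=22, q=5, a=8
  step 2: m=18, q=33, a=1
  step 3: m=15, q=8, a=4
  step 4: m=17, q=25, a=1
  step 5: m=8, q=17, a=1
  step 6: m=9, q=24, a=1
  step 7: m=15, q=11, a=3
  step 8: m=18, q=15, a=2
  step 9: m=12, q=23, a=1
  step 10: m=11, q=16, a=2
  step 11: m=21, q=3, a=14
  step 12: m=21, q=16, a=2
  step 13: m=11, q=23, a=1
  step 14: m=12, q=15, a=2
  step 15: m=18, q=11, a=3
  step 16: m=15, q=24, a=1
  step 17: m=9, q=17, a=1
  step 18: m=8, q=25, a=1
  step 19: m=17, q=8, a=4
  step 20: m=15, q=33, a=1
  step 21: m=18, q=5, a=8
  step 22: m=22, q=1, a=44
a_22 = 2*a_0 = 44, so the period closes here.
sqrt(489) = [22; 8, 1, 4, 1, 1, 1, 3, 2, 1, 2, 14, 2, 1, 2, 3, 1, 1, 1, 4, 1, 8, 44]
Period length = 22

22


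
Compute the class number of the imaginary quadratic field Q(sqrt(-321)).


K = Q(sqrt(-321)). d mod 4 = 3, so D = disc(K) = 4d = -1284
h(K) equals the number of primitive reduced positive-definite forms (a, b, c) = a*x^2 + b*x*y + c*y^2 with b^2 - 4ac = D,
where reduced means |b| <= a <= c, with b >= 0 whenever |b| = a or a = c, and primitive means gcd(a, b, c) = 1.
Reduced forces 3a^2 <= |D| = 1284, so 1 <= a <= 20; b must have the parity of D, and c = (b^2 - D)/(4a) must be an integer >= a.
Enumerate a = 1..20, b in [-a, a]:
  a=1: (1, 0, 321)  [1]
  a=2: (2, 2, 161)  [1]
  a=3: (3, 0, 107)  [1]
  a=4: none
  a=5: (5, -4, 65), (5, 4, 65)  [2]
  a=6: (6, 6, 55)  [1]
  a=7: (7, -2, 46), (7, 2, 46)  [2]
  a=8..9: none
  a=10: (10, -6, 33), (10, 6, 33)  [2]
  a=11: (11, -6, 30), (11, 6, 30)  [2]
  a=12: none
  a=13: (13, -4, 25), (13, 4, 25)  [2]
  a=14: (14, -2, 23), (14, 2, 23)  [2]
  a=15: (15, -6, 22), (15, 6, 22)  [2]
  a=16: none
  a=17: (17, -12, 21), (17, 12, 21)  [2]
  a=18..20: none
Total reduced forms: 1 + 1 + 1 + 2 + 1 + 2 + 2 + 2 + 2 + 2 + 2 + 2 = 20
h = 20

20


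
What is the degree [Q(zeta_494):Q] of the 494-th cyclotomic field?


The degree equals Euler's totient phi(494).
494 = 2 * 13 * 19
phi(494) = 216

216


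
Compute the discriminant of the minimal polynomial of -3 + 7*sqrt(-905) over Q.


The element -3 + 7*sqrt(-905) has minimal polynomial:
x^2 + 6*x + 44354
Discriminant = (6)^2 - 4*(44354)
= 36 - 177416
= -177380

-177380


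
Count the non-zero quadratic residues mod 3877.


For prime p, the number of non-zero quadratic residues is (p-1)/2.
= (3877-1)/2
= 1938

1938


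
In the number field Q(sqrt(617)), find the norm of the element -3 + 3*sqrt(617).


N(a + b*sqrt(d)) = a^2 - d*b^2
= (-3)^2 - (617)*(3)^2
= 9 - 5553
= -5544

-5544


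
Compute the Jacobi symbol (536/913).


Compute (536/913) via quadratic reciprocity:
  pull out 2: (2/913) = +1  (since 913 mod 8 = 1)
  pull out 2: (2/913) = +1  (since 913 mod 8 = 1)
  pull out 2: (2/913) = +1  (since 913 mod 8 = 1)
  reciprocity: (67/913) -> +(913/67)
  reduce: (42/67)
  pull out 2: (2/67) = -1  (since 67 mod 8 = 3)
  reciprocity: (21/67) -> +(67/21)
  reduce: (4/21)
  pull out 2: (2/21) = -1  (since 21 mod 8 = 5)
  pull out 2: (2/21) = -1  (since 21 mod 8 = 5)
  (1/21) = 1
Product of signs = -1

-1


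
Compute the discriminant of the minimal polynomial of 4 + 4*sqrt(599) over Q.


The element 4 + 4*sqrt(599) has minimal polynomial:
x^2 - 8*x - 9568
Discriminant = (-8)^2 - 4*(-9568)
= 64 + 38272
= 38336

38336


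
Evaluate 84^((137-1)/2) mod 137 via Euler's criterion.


p = 137 is prime and the exponent is (p-1)/2 = 68, so by Euler's criterion 84^68 = (84/137) = +1 or -1 mod 137.
Compute by square-and-multiply:
  68 = 64 + 4 (binary 1000100)
  Repeated squaring mod 137: 84^1 = 84, 84^2 = 69, 84^4 = 103, 84^8 = 60, 84^16 = 38, 84^32 = 74, 84^64 = 133
  84^68 = 84^64 * 84^4 = 133 * 103 mod 137
    133 * 103 = 13699 = 136 mod 137
  84^68 = 136 mod 137
Result 136 = p - 1 = -1 mod 137: 84 is a quadratic non-residue mod 137. As a residue in [0, p-1] the value is 136.
84^68 mod 137 = 136

136


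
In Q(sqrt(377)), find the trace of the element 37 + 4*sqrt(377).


Tr(a + b*sqrt(d)) = (a + b*sqrt(d)) + (a - b*sqrt(d)) = 2a
= 2 * (37)
= 74

74


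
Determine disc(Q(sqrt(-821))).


For K = Q(sqrt(d)) with d squarefree: disc(K) = d if d = 1 mod 4, and disc(K) = 4d if d = 2 or 3 mod 4.
Here d = -821, and d mod 4 = 3.
d = 3 mod 4, not 1 (O_K = Z[sqrt(d)]), so disc(K) = 4d = 4 * (-821) = -3284

-3284


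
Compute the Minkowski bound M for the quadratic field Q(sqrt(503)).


d = 503, d mod 4 = 3, so disc(K) = 4d = 2012; |disc(K)| = 2012
Real quadratic field, so n = 2, s = r2 = 0, r1 = 2
M = (n!/n^n) * (4/pi)^s * sqrt(|disc(K)|) = (2!/2^2) * (4/pi)^0 * sqrt(2012)
= 0.5 * 1.000000 * 44.855323
= 22.4277

22.4277


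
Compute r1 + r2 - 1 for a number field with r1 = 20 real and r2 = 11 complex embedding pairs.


By Dirichlet's unit theorem:
rank = r1 + r2 - 1
= 20 + 11 - 1
= 30

30


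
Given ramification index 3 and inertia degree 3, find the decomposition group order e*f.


|D_P| = e * f
= 3 * 3
= 9

9


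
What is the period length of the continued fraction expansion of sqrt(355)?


Run the CF algorithm for sqrt(355).
a_0 = floor(sqrt(355)) = 18; set m_0=0, q_0=1.
Recurrence: m' = q*a - m,  q' = (d - m'^2)/q,  a' = floor((a_0 + m')/q').
  step 1: m=18, q=31, a=1
  step 2: m=13, q=6, a=5
  step 3: m=17, q=11, a=3
  step 4: m=16, q=9, a=3
  step 5: m=11, q=26, a=1
  step 6: m=15, q=5, a=6
  step 7: m=15, q=26, a=1
  step 8: m=11, q=9, a=3
  step 9: m=16, q=11, a=3
  step 10: m=17, q=6, a=5
  step 11: m=13, q=31, a=1
  step 12: m=18, q=1, a=36
a_12 = 2*a_0 = 36, so the period closes here.
sqrt(355) = [18; 1, 5, 3, 3, 1, 6, 1, 3, 3, 5, 1, 36]
Period length = 12

12


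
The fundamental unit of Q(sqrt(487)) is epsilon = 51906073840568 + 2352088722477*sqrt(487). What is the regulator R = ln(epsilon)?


epsilon = 51906073840568 + 2352088722477*sqrt(487)
= 1.0381e+14
R = ln(1.0381e+14)
= 32.2736

32.2736


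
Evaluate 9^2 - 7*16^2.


x^2 - d*y^2
= 9^2 - 7*16^2
= 81 - 1792
= -1711

-1711


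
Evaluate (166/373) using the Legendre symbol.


p = 373 is prime, so compute (166/373) with the reciprocity algorithm (Jacobi-symbol steps: pull out 2s via (2/n), flip via reciprocity, reduce):
  pull out 2: (2/373) = -1  (since 373 mod 8 = 5)
  reciprocity: (83/373) -> +(373/83)
  reduce: (41/83)
  reciprocity: (41/83) -> +(83/41)
  reduce: (1/41)
  (1/41) = 1
Product of signs = -1
(166/373) = -1

-1


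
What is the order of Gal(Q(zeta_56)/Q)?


|Gal(Q(zeta_56)/Q)| = phi(56)
= 24

24


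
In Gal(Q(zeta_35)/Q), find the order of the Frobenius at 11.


The Frobenius at p in Gal(Q(zeta_n)/Q) = (Z/nZ)* is the class of p, so its order is ord_35(11), the smallest k >= 1 with 11^k = 1 mod 35.
n = 35 = 5 * 7, phi(35) = 24; the order divides phi(n).
Divisors of 24: 1, 2, 3, 4, 6, 8, 12, 24
Repeated squaring mod 35: 11^1 = 11, 11^2 = 16, 11^4 = 11, 11^8 = 16, 11^16 = 11
Test divisors in increasing order:
  k=1: 11^1 = 11 mod 35
  k=2: 11^2 = 16 mod 35
  k=3: 11^3 = 16 * 11 = 1 mod 35  <- first divisor giving 1
Order = 3

3


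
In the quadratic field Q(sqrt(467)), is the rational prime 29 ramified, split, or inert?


K = Q(sqrt(467)). Since d mod 4 = 3, disc(K) = 1868.
Check p | disc: 1868 mod 29 = 12.
p does not divide disc. Compute Legendre symbol (d/p):
3^((29-1)/2) mod 29 = -1
(d/p) = -1, so p is inert: (p) stays prime with e=1, f=2, g=1.
Therefore p is inert.

inert


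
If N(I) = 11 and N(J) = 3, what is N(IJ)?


N(IJ) = N(I) * N(J)
= 11 * 3
= 33

33


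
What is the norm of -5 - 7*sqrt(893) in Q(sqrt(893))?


N(a + b*sqrt(d)) = a^2 - d*b^2
= (-5)^2 - (893)*(-7)^2
= 25 - 43757
= -43732

-43732


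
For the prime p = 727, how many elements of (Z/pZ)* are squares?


For prime p, the number of non-zero quadratic residues is (p-1)/2.
= (727-1)/2
= 363

363


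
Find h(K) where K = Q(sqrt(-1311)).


K = Q(sqrt(-1311)). d mod 4 = 1, so D = disc(K) = d = -1311
h(K) equals the number of primitive reduced positive-definite forms (a, b, c) = a*x^2 + b*x*y + c*y^2 with b^2 - 4ac = D,
where reduced means |b| <= a <= c, with b >= 0 whenever |b| = a or a = c, and primitive means gcd(a, b, c) = 1.
Reduced forces 3a^2 <= |D| = 1311, so 1 <= a <= 20; b must have the parity of D, and c = (b^2 - D)/(4a) must be an integer >= a.
Enumerate a = 1..20, b in [-a, a]:
  a=1: (1, 1, 328)  [1]
  a=2: (2, -1, 164), (2, 1, 164)  [2]
  a=3: (3, 3, 110)  [1]
  a=4: (4, -1, 82), (4, 1, 82)  [2]
  a=5: (5, -3, 66), (5, 3, 66)  [2]
  a=6: (6, -3, 55), (6, 3, 55)  [2]
  a=7: none
  a=8: (8, -1, 41), (8, 1, 41)  [2]
  a=9: none
  a=10: (10, -7, 34), (10, -3, 33), (10, 3, 33), (10, 7, 34)  [4]
  a=11: (11, -3, 30), (11, 3, 30)  [2]
  a=12: (12, -9, 29), (12, 9, 29)  [2]
  a=13..14: none
  a=15: (15, -3, 22), (15, 3, 22)  [2]
  a=16: (16, -15, 24), (16, 15, 24)  [2]
  a=17: (17, -7, 20), (17, 7, 20)  [2]
  a=18: none
  a=19: (19, 19, 22)  [1]
  a=20: (20, 17, 20)  [1]
Total reduced forms: 1 + 2 + 1 + 2 + 2 + 2 + 2 + 4 + 2 + 2 + 2 + 2 + 2 + 1 + 1 = 28
h = 28

28


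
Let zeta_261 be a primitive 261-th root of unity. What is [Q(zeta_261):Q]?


The degree equals Euler's totient phi(261).
261 = 3^2 * 29
phi(261) = 168

168


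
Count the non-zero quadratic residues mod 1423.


For prime p, the number of non-zero quadratic residues is (p-1)/2.
= (1423-1)/2
= 711

711


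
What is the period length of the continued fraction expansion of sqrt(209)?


Run the CF algorithm for sqrt(209).
a_0 = floor(sqrt(209)) = 14; set m_0=0, q_0=1.
Recurrence: m' = q*a - m,  q' = (d - m'^2)/q,  a' = floor((a_0 + m')/q').
  step 1: m=14, q=13, a=2
  step 2: m=12, q=5, a=5
  step 3: m=13, q=8, a=3
  step 4: m=11, q=11, a=2
  step 5: m=11, q=8, a=3
  step 6: m=13, q=5, a=5
  step 7: m=12, q=13, a=2
  step 8: m=14, q=1, a=28
a_8 = 2*a_0 = 28, so the period closes here.
sqrt(209) = [14; 2, 5, 3, 2, 3, 5, 2, 28]
Period length = 8

8


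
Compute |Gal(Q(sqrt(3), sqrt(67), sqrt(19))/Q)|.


The 3 square roots of distinct primes are multiplicatively independent over Q,
so [K:Q] = 2^3 and Gal(K/Q) is isomorphic to (Z/2Z)^3.
|Gal| = 2^3 = 8

8


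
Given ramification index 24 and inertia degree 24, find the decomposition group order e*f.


|D_P| = e * f
= 24 * 24
= 576

576


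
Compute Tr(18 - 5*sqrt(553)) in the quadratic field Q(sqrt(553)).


Tr(a + b*sqrt(d)) = (a + b*sqrt(d)) + (a - b*sqrt(d)) = 2a
= 2 * (18)
= 36

36


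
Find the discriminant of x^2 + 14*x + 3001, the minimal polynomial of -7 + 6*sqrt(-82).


The element -7 + 6*sqrt(-82) has minimal polynomial:
x^2 + 14*x + 3001
Discriminant = (14)^2 - 4*(3001)
= 196 - 12004
= -11808

-11808


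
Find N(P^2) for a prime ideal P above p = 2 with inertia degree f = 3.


N(P^a) = p^(a*f)
= 2^(2*3)
= 2^6
= 64

64


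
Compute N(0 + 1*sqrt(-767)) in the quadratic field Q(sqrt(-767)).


N(a + b*sqrt(d)) = a^2 - d*b^2
= (0)^2 - (-767)*(1)^2
= 0 + 767
= 767

767


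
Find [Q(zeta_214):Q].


The degree equals Euler's totient phi(214).
214 = 2 * 107
phi(214) = 106

106


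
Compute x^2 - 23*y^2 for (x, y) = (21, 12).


x^2 - d*y^2
= 21^2 - 23*12^2
= 441 - 3312
= -2871

-2871


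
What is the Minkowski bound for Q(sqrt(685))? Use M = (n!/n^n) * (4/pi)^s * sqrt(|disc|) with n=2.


d = 685, d mod 4 = 1, so disc(K) = d = 685; |disc(K)| = 685
Real quadratic field, so n = 2, s = r2 = 0, r1 = 2
M = (n!/n^n) * (4/pi)^s * sqrt(|disc(K)|) = (2!/2^2) * (4/pi)^0 * sqrt(685)
= 0.5 * 1.000000 * 26.172505
= 13.0863

13.0863


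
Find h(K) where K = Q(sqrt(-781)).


K = Q(sqrt(-781)). d mod 4 = 3, so D = disc(K) = 4d = -3124
h(K) equals the number of primitive reduced positive-definite forms (a, b, c) = a*x^2 + b*x*y + c*y^2 with b^2 - 4ac = D,
where reduced means |b| <= a <= c, with b >= 0 whenever |b| = a or a = c, and primitive means gcd(a, b, c) = 1.
Reduced forces 3a^2 <= |D| = 3124, so 1 <= a <= 32; b must have the parity of D, and c = (b^2 - D)/(4a) must be an integer >= a.
Enumerate a = 1..32, b in [-a, a]:
  a=1: (1, 0, 781)  [1]
  a=2: (2, 2, 391)  [1]
  a=3..4: none
  a=5: (5, -4, 157), (5, 4, 157)  [2]
  a=6..9: none
  a=10: (10, -6, 79), (10, 6, 79)  [2]
  a=11: (11, 0, 71)  [1]
  a=12: none
  a=13: (13, -10, 62), (13, 10, 62)  [2]
  a=14..16: none
  a=17: (17, -2, 46), (17, 2, 46)  [2]
  a=18: none
  a=19: (19, -12, 43), (19, 12, 43)  [2]
  a=20..21: none
  a=22: (22, 22, 41)  [1]
  a=23: (23, -2, 34), (23, 2, 34)  [2]
  a=24: none
  a=25: (25, -24, 37), (25, 24, 37)  [2]
  a=26: (26, -10, 31), (26, 10, 31)  [2]
  a=27..32: none
Total reduced forms: 1 + 1 + 2 + 2 + 1 + 2 + 2 + 2 + 1 + 2 + 2 + 2 = 20
h = 20

20


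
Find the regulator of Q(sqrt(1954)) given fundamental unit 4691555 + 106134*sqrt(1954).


epsilon = 4691555 + 106134*sqrt(1954)
= 9.3831e+06
R = ln(9.3831e+06)
= 16.0544

16.0544


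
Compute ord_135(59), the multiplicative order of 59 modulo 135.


We want ord_135(59), the smallest k >= 1 with 59^k = 1 mod 135.
n = 135 = 3^3 * 5, phi(135) = 72; the order divides phi(n).
Divisors of 72: 1, 2, 3, 4, 6, 8, 9, 12, 18, 24, 36, 72
Repeated squaring mod 135: 59^1 = 59, 59^2 = 106, 59^4 = 31, 59^8 = 16, 59^16 = 121, 59^32 = 61, 59^64 = 76
Test divisors in increasing order:
  k=1: 59^1 = 59 mod 135
  k=2: 59^2 = 106 mod 135
  k=3: 59^3 = 106 * 59 = 44 mod 135
  k=4: 59^4 = 31 mod 135
  k=6: 59^6 = 31 * 106 = 46 mod 135
  k=8: 59^8 = 16 mod 135
  k=9: 59^9 = 16 * 59 = 134 mod 135
  k=12: 59^12 = 16 * 31 = 91 mod 135
  k=18: 59^18 = 121 * 106 = 1 mod 135  <- first divisor giving 1
Order = 18

18


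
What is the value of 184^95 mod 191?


p = 191 is prime and the exponent is (p-1)/2 = 95, so by Euler's criterion 184^95 = (184/191) = +1 or -1 mod 191.
Compute by square-and-multiply:
  95 = 64 + 16 + 8 + 4 + 2 + 1 (binary 1011111)
  Repeated squaring mod 191: 184^1 = 184, 184^2 = 49, 184^4 = 109, 184^8 = 39, 184^16 = 184, 184^32 = 49, 184^64 = 109
  184^95 = 184^64 * 184^16 * 184^8 * 184^4 * 184^2 * 184^1 = 109 * 184 * 39 * 109 * 49 * 184 mod 191
    109 * 184 = 20056 = 1 mod 191
    1 * 39 = 39 = 39 mod 191
    39 * 109 = 4251 = 49 mod 191
    49 * 49 = 2401 = 109 mod 191
    109 * 184 = 20056 = 1 mod 191
  184^95 = 1 mod 191
Result 1: 184 is a quadratic residue mod 191.
184^95 mod 191 = 1

1


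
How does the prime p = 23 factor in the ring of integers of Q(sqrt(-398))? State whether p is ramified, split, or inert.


K = Q(sqrt(-398)). Since d mod 4 = 2, disc(K) = -1592.
Check p | disc: -1592 mod 23 = 18.
p does not divide disc. Compute Legendre symbol (d/p):
16^((23-1)/2) mod 23 = 1
(d/p) = 1, so p splits: (p) = P*P' with e=1, f=1, g=2.
Therefore p is split.

split


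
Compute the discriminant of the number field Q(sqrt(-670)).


For K = Q(sqrt(d)) with d squarefree: disc(K) = d if d = 1 mod 4, and disc(K) = 4d if d = 2 or 3 mod 4.
Here d = -670, and d mod 4 = 2.
d = 2 mod 4, not 1 (O_K = Z[sqrt(d)]), so disc(K) = 4d = 4 * (-670) = -2680

-2680


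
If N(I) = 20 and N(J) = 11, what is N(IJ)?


N(IJ) = N(I) * N(J)
= 20 * 11
= 220

220


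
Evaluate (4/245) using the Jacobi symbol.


Compute (4/245) via quadratic reciprocity:
  pull out 2: (2/245) = -1  (since 245 mod 8 = 5)
  pull out 2: (2/245) = -1  (since 245 mod 8 = 5)
  (1/245) = 1
Product of signs = 1

1


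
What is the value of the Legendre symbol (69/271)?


p = 271 is prime, so compute (69/271) with the reciprocity algorithm (Jacobi-symbol steps: pull out 2s via (2/n), flip via reciprocity, reduce):
  reciprocity: (69/271) -> +(271/69)
  reduce: (64/69)
  pull out 2: (2/69) = -1  (since 69 mod 8 = 5)
  pull out 2: (2/69) = -1  (since 69 mod 8 = 5)
  pull out 2: (2/69) = -1  (since 69 mod 8 = 5)
  pull out 2: (2/69) = -1  (since 69 mod 8 = 5)
  pull out 2: (2/69) = -1  (since 69 mod 8 = 5)
  pull out 2: (2/69) = -1  (since 69 mod 8 = 5)
  (1/69) = 1
Product of signs = 1
(69/271) = 1

1


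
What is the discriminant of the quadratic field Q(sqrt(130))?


For K = Q(sqrt(d)) with d squarefree: disc(K) = d if d = 1 mod 4, and disc(K) = 4d if d = 2 or 3 mod 4.
Here d = 130, and d mod 4 = 2.
d = 2 mod 4, not 1 (O_K = Z[sqrt(d)]), so disc(K) = 4d = 4 * (130) = 520

520
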